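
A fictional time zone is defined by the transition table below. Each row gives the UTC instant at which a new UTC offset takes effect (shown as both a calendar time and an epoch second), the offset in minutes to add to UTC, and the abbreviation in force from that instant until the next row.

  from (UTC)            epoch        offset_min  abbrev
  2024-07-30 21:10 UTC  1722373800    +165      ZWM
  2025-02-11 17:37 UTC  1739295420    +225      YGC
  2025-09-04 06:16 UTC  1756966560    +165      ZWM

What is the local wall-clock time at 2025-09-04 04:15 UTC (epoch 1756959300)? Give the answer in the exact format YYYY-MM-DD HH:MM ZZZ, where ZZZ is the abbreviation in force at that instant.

2025-09-04 08:00 YGC

Query: 2025-09-04 04:15 UTC
Rule 2/3 (YGC, +03:45): 2025-02-11 17:37 UTC ≤ query < 2025-09-04 06:16 UTC
4·60 + 15 + 225 = 480 min
480 = 0·1440 + 480; 480 = 8·60 + 0 → 08:00, same day
→ 2025-09-04 08:00 YGC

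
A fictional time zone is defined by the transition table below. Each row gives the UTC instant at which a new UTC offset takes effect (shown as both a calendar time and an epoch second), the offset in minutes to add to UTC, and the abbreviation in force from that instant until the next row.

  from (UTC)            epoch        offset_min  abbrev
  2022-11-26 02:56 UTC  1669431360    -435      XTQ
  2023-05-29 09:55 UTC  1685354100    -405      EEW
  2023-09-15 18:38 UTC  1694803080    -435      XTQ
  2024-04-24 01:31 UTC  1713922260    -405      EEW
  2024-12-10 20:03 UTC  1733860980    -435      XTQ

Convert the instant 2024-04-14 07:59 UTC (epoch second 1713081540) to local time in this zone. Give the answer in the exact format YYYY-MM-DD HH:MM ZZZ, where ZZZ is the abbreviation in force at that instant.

Query: 2024-04-14 07:59 UTC
Rule 3/5 (XTQ, -07:15): 2023-09-15 18:38 UTC ≤ query < 2024-04-24 01:31 UTC
7·60 + 59 - 435 = 44 min
44 = 0·1440 + 44; 44 = 0·60 + 44 → 00:44, same day
→ 2024-04-14 00:44 XTQ

2024-04-14 00:44 XTQ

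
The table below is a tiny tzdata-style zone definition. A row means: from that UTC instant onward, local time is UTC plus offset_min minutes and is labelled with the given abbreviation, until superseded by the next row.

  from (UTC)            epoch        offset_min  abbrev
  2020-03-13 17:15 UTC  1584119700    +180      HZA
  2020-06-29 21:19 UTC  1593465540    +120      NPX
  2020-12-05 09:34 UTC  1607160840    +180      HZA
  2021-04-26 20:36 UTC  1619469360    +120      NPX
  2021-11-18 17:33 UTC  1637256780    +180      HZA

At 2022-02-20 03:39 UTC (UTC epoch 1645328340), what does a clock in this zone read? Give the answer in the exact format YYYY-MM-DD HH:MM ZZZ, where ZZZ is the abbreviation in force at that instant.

2022-02-20 06:39 HZA

Query: 2022-02-20 03:39 UTC
Rule 5/5 (HZA, +03:00): 2021-11-18 17:33 UTC ≤ query < +∞
3·60 + 39 + 180 = 399 min
399 = 0·1440 + 399; 399 = 6·60 + 39 → 06:39, same day
→ 2022-02-20 06:39 HZA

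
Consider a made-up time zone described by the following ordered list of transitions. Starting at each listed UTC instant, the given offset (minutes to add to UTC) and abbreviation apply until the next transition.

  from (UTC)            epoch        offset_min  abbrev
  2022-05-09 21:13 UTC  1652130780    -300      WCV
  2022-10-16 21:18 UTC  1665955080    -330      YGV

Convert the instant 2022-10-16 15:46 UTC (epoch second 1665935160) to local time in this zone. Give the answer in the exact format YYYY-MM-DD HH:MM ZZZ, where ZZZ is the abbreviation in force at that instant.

Query: 2022-10-16 15:46 UTC
Rule 1/2 (WCV, -05:00): 2022-05-09 21:13 UTC ≤ query < 2022-10-16 21:18 UTC
15·60 + 46 - 300 = 646 min
646 = 0·1440 + 646; 646 = 10·60 + 46 → 10:46, same day
→ 2022-10-16 10:46 WCV

2022-10-16 10:46 WCV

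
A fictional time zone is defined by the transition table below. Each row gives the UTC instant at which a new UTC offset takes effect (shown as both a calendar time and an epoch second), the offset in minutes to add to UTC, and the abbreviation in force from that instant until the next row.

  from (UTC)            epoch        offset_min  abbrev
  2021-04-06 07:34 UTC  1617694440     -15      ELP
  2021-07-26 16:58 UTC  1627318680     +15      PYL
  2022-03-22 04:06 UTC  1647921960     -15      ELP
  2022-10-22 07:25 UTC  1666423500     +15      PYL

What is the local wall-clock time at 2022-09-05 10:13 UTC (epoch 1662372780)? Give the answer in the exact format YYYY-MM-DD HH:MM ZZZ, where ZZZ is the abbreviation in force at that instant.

2022-09-05 09:58 ELP

Query: 2022-09-05 10:13 UTC
Rule 3/4 (ELP, -00:15): 2022-03-22 04:06 UTC ≤ query < 2022-10-22 07:25 UTC
10·60 + 13 - 15 = 598 min
598 = 0·1440 + 598; 598 = 9·60 + 58 → 09:58, same day
→ 2022-09-05 09:58 ELP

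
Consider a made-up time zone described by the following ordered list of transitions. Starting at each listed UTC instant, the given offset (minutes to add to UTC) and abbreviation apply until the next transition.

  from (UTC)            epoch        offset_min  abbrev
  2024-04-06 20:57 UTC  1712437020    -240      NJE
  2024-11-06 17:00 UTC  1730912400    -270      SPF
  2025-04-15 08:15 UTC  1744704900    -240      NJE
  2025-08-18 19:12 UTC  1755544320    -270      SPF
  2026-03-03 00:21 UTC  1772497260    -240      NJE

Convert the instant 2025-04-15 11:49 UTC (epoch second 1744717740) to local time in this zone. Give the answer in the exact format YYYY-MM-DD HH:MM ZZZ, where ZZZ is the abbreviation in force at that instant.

Query: 2025-04-15 11:49 UTC
Rule 3/5 (NJE, -04:00): 2025-04-15 08:15 UTC ≤ query < 2025-08-18 19:12 UTC
11·60 + 49 - 240 = 469 min
469 = 0·1440 + 469; 469 = 7·60 + 49 → 07:49, same day
→ 2025-04-15 07:49 NJE

2025-04-15 07:49 NJE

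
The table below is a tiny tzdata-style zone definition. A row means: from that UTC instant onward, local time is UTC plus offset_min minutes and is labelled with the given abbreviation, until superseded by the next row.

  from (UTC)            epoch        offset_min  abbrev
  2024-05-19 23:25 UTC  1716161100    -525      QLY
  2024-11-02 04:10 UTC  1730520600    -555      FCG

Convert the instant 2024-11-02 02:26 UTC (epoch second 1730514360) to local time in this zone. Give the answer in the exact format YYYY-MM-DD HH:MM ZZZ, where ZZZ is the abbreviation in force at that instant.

2024-11-01 17:41 QLY

Query: 2024-11-02 02:26 UTC
Rule 1/2 (QLY, -08:45): 2024-05-19 23:25 UTC ≤ query < 2024-11-02 04:10 UTC
2·60 + 26 - 525 = -379 min
-379 = -1·1440 + 1061; 1061 = 17·60 + 41 → 17:41, 2024-11-02 - 1 day = 2024-11-01
→ 2024-11-01 17:41 QLY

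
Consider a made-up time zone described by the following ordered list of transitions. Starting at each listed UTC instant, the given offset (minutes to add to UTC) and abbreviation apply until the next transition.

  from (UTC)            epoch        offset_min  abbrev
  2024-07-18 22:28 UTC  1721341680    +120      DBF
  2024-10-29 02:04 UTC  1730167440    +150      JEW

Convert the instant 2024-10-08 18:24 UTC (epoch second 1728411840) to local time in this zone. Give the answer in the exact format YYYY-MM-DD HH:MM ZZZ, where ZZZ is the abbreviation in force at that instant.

Query: 2024-10-08 18:24 UTC
Rule 1/2 (DBF, +02:00): 2024-07-18 22:28 UTC ≤ query < 2024-10-29 02:04 UTC
18·60 + 24 + 120 = 1224 min
1224 = 0·1440 + 1224; 1224 = 20·60 + 24 → 20:24, same day
→ 2024-10-08 20:24 DBF

2024-10-08 20:24 DBF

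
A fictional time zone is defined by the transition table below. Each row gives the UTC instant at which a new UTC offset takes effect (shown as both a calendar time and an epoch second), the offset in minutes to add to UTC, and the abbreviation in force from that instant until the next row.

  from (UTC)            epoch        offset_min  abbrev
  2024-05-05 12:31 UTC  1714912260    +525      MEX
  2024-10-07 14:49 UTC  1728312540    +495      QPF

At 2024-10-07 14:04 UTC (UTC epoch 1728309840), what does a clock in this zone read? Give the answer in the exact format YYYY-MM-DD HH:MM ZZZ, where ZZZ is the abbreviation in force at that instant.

2024-10-07 22:49 MEX

Query: 2024-10-07 14:04 UTC
Rule 1/2 (MEX, +08:45): 2024-05-05 12:31 UTC ≤ query < 2024-10-07 14:49 UTC
14·60 + 4 + 525 = 1369 min
1369 = 0·1440 + 1369; 1369 = 22·60 + 49 → 22:49, same day
→ 2024-10-07 22:49 MEX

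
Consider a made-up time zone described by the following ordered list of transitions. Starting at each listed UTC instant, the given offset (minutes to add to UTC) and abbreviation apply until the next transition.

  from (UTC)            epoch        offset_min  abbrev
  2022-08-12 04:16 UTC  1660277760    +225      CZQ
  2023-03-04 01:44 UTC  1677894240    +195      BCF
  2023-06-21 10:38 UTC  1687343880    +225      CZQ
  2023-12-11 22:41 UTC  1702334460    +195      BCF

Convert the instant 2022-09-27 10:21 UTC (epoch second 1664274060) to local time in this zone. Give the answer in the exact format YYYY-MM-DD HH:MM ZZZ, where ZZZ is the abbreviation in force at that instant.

2022-09-27 14:06 CZQ

Query: 2022-09-27 10:21 UTC
Rule 1/4 (CZQ, +03:45): 2022-08-12 04:16 UTC ≤ query < 2023-03-04 01:44 UTC
10·60 + 21 + 225 = 846 min
846 = 0·1440 + 846; 846 = 14·60 + 6 → 14:06, same day
→ 2022-09-27 14:06 CZQ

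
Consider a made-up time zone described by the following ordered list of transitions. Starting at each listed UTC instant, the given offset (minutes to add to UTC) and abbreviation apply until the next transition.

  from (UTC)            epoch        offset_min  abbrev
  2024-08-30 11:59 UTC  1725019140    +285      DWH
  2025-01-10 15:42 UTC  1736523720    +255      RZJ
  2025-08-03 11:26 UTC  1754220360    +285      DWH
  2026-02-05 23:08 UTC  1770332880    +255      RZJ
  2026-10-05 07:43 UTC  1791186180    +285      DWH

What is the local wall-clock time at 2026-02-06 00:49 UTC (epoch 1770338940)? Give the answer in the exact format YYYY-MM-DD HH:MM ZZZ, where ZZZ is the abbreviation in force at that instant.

Query: 2026-02-06 00:49 UTC
Rule 4/5 (RZJ, +04:15): 2026-02-05 23:08 UTC ≤ query < 2026-10-05 07:43 UTC
0·60 + 49 + 255 = 304 min
304 = 0·1440 + 304; 304 = 5·60 + 4 → 05:04, same day
→ 2026-02-06 05:04 RZJ

2026-02-06 05:04 RZJ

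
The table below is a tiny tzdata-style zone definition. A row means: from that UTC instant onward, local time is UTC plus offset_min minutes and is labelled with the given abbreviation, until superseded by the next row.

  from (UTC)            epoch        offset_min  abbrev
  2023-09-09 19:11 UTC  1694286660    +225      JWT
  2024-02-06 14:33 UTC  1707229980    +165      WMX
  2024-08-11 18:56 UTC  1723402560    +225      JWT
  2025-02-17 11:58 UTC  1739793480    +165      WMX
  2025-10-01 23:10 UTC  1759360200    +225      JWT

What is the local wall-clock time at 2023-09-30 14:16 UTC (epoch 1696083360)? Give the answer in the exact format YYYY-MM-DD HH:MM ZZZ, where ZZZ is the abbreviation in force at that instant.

Query: 2023-09-30 14:16 UTC
Rule 1/5 (JWT, +03:45): 2023-09-09 19:11 UTC ≤ query < 2024-02-06 14:33 UTC
14·60 + 16 + 225 = 1081 min
1081 = 0·1440 + 1081; 1081 = 18·60 + 1 → 18:01, same day
→ 2023-09-30 18:01 JWT

2023-09-30 18:01 JWT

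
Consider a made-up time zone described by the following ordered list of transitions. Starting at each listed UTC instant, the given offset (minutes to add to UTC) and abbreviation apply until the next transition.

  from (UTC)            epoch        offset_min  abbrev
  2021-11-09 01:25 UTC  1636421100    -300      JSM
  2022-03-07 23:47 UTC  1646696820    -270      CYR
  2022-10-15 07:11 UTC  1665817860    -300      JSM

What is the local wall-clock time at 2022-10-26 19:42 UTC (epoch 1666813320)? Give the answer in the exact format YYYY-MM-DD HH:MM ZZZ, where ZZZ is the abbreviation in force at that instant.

2022-10-26 14:42 JSM

Query: 2022-10-26 19:42 UTC
Rule 3/3 (JSM, -05:00): 2022-10-15 07:11 UTC ≤ query < +∞
19·60 + 42 - 300 = 882 min
882 = 0·1440 + 882; 882 = 14·60 + 42 → 14:42, same day
→ 2022-10-26 14:42 JSM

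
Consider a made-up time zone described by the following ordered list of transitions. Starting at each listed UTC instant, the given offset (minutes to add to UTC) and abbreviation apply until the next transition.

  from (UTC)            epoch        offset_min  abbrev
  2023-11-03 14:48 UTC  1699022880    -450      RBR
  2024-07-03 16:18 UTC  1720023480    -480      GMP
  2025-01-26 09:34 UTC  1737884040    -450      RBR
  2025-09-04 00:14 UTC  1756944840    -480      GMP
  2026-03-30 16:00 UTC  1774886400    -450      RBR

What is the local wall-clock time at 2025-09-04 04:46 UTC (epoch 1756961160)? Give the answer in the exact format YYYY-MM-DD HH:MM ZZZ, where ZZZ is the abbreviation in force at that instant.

2025-09-03 20:46 GMP

Query: 2025-09-04 04:46 UTC
Rule 4/5 (GMP, -08:00): 2025-09-04 00:14 UTC ≤ query < 2026-03-30 16:00 UTC
4·60 + 46 - 480 = -194 min
-194 = -1·1440 + 1246; 1246 = 20·60 + 46 → 20:46, 2025-09-04 - 1 day = 2025-09-03
→ 2025-09-03 20:46 GMP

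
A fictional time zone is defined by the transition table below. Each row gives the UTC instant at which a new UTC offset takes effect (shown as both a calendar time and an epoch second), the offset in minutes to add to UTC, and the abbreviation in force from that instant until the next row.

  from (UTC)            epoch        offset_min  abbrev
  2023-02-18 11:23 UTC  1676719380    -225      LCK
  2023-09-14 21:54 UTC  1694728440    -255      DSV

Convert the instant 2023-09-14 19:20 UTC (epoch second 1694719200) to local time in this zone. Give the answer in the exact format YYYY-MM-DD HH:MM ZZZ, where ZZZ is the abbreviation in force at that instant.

2023-09-14 15:35 LCK

Query: 2023-09-14 19:20 UTC
Rule 1/2 (LCK, -03:45): 2023-02-18 11:23 UTC ≤ query < 2023-09-14 21:54 UTC
19·60 + 20 - 225 = 935 min
935 = 0·1440 + 935; 935 = 15·60 + 35 → 15:35, same day
→ 2023-09-14 15:35 LCK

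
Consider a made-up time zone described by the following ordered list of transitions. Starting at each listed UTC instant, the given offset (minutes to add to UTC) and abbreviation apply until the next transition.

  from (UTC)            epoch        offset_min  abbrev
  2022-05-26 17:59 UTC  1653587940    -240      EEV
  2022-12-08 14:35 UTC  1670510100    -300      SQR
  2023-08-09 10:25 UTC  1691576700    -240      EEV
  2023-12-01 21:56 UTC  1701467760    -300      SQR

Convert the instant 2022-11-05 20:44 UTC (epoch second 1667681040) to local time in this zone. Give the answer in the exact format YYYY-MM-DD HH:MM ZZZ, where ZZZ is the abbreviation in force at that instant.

2022-11-05 16:44 EEV

Query: 2022-11-05 20:44 UTC
Rule 1/4 (EEV, -04:00): 2022-05-26 17:59 UTC ≤ query < 2022-12-08 14:35 UTC
20·60 + 44 - 240 = 1004 min
1004 = 0·1440 + 1004; 1004 = 16·60 + 44 → 16:44, same day
→ 2022-11-05 16:44 EEV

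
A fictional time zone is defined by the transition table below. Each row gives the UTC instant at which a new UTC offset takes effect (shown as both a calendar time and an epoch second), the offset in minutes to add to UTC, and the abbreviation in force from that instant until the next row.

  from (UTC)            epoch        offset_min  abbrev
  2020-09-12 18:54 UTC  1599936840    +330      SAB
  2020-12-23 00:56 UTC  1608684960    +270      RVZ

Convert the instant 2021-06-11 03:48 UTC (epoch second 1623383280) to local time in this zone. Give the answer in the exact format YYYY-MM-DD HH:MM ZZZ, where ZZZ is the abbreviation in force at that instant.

2021-06-11 08:18 RVZ

Query: 2021-06-11 03:48 UTC
Rule 2/2 (RVZ, +04:30): 2020-12-23 00:56 UTC ≤ query < +∞
3·60 + 48 + 270 = 498 min
498 = 0·1440 + 498; 498 = 8·60 + 18 → 08:18, same day
→ 2021-06-11 08:18 RVZ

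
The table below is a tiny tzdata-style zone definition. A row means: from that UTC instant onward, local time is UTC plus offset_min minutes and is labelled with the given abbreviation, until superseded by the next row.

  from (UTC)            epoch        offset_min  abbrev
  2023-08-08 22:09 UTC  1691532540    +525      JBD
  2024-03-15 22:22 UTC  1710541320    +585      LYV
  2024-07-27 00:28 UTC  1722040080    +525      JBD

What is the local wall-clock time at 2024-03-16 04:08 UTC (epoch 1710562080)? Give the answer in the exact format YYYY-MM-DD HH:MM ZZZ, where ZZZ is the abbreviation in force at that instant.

Query: 2024-03-16 04:08 UTC
Rule 2/3 (LYV, +09:45): 2024-03-15 22:22 UTC ≤ query < 2024-07-27 00:28 UTC
4·60 + 8 + 585 = 833 min
833 = 0·1440 + 833; 833 = 13·60 + 53 → 13:53, same day
→ 2024-03-16 13:53 LYV

2024-03-16 13:53 LYV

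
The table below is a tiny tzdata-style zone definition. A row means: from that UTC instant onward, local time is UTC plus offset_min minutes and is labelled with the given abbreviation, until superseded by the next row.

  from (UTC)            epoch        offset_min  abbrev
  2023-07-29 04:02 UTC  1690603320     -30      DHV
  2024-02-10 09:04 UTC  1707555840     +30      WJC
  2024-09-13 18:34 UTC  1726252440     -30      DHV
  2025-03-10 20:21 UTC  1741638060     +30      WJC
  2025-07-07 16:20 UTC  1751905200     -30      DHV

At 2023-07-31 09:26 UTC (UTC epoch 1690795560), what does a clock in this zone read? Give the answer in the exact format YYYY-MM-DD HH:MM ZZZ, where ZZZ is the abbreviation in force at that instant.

Query: 2023-07-31 09:26 UTC
Rule 1/5 (DHV, -00:30): 2023-07-29 04:02 UTC ≤ query < 2024-02-10 09:04 UTC
9·60 + 26 - 30 = 536 min
536 = 0·1440 + 536; 536 = 8·60 + 56 → 08:56, same day
→ 2023-07-31 08:56 DHV

2023-07-31 08:56 DHV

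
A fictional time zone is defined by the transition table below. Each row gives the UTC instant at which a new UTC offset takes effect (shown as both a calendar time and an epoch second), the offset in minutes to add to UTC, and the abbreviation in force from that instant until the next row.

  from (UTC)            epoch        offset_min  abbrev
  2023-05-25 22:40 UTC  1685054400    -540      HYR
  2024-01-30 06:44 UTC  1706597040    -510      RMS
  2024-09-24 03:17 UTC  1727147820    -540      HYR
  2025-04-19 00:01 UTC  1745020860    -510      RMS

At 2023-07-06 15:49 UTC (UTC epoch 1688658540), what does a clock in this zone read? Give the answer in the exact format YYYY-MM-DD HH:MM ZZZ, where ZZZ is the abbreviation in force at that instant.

Query: 2023-07-06 15:49 UTC
Rule 1/4 (HYR, -09:00): 2023-05-25 22:40 UTC ≤ query < 2024-01-30 06:44 UTC
15·60 + 49 - 540 = 409 min
409 = 0·1440 + 409; 409 = 6·60 + 49 → 06:49, same day
→ 2023-07-06 06:49 HYR

2023-07-06 06:49 HYR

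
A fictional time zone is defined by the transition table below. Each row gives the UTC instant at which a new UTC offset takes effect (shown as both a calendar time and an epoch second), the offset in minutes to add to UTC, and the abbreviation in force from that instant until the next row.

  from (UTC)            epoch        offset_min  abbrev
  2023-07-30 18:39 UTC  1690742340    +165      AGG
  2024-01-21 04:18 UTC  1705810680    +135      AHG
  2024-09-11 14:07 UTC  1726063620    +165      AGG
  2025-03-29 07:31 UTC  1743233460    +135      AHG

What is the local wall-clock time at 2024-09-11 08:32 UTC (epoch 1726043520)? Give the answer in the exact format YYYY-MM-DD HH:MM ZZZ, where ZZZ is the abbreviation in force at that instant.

2024-09-11 10:47 AHG

Query: 2024-09-11 08:32 UTC
Rule 2/4 (AHG, +02:15): 2024-01-21 04:18 UTC ≤ query < 2024-09-11 14:07 UTC
8·60 + 32 + 135 = 647 min
647 = 0·1440 + 647; 647 = 10·60 + 47 → 10:47, same day
→ 2024-09-11 10:47 AHG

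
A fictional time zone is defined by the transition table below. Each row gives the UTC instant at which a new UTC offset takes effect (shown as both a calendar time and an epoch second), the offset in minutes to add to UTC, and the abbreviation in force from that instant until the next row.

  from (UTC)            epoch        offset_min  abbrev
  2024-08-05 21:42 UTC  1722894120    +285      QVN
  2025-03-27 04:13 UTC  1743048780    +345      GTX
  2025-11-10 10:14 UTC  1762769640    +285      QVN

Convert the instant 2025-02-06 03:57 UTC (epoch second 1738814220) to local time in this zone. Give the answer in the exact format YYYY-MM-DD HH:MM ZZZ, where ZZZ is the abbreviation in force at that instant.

2025-02-06 08:42 QVN

Query: 2025-02-06 03:57 UTC
Rule 1/3 (QVN, +04:45): 2024-08-05 21:42 UTC ≤ query < 2025-03-27 04:13 UTC
3·60 + 57 + 285 = 522 min
522 = 0·1440 + 522; 522 = 8·60 + 42 → 08:42, same day
→ 2025-02-06 08:42 QVN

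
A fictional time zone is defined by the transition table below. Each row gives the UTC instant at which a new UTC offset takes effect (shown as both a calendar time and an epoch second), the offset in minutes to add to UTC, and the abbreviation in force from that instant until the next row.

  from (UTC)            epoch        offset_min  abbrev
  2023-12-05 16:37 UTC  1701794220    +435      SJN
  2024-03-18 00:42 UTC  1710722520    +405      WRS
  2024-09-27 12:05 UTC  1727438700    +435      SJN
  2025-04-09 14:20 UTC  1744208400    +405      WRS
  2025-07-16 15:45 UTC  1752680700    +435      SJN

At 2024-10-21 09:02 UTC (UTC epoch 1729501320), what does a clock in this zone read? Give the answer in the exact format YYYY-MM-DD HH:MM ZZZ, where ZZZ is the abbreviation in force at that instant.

2024-10-21 16:17 SJN

Query: 2024-10-21 09:02 UTC
Rule 3/5 (SJN, +07:15): 2024-09-27 12:05 UTC ≤ query < 2025-04-09 14:20 UTC
9·60 + 2 + 435 = 977 min
977 = 0·1440 + 977; 977 = 16·60 + 17 → 16:17, same day
→ 2024-10-21 16:17 SJN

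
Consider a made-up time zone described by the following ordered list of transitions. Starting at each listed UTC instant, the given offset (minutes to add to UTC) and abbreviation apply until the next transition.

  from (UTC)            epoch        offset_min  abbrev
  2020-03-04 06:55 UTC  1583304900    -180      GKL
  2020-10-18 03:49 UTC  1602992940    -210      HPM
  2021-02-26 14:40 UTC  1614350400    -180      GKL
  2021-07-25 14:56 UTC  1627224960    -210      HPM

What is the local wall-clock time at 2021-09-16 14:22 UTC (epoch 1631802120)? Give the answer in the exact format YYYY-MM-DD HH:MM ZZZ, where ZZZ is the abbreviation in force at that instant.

2021-09-16 10:52 HPM

Query: 2021-09-16 14:22 UTC
Rule 4/4 (HPM, -03:30): 2021-07-25 14:56 UTC ≤ query < +∞
14·60 + 22 - 210 = 652 min
652 = 0·1440 + 652; 652 = 10·60 + 52 → 10:52, same day
→ 2021-09-16 10:52 HPM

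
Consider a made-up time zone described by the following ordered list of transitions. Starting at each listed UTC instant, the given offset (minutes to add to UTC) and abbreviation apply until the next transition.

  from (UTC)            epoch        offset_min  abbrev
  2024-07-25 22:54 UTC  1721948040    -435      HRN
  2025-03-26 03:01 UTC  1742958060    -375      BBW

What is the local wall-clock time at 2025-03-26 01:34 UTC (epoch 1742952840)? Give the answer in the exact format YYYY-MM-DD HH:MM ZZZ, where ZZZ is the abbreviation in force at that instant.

Query: 2025-03-26 01:34 UTC
Rule 1/2 (HRN, -07:15): 2024-07-25 22:54 UTC ≤ query < 2025-03-26 03:01 UTC
1·60 + 34 - 435 = -341 min
-341 = -1·1440 + 1099; 1099 = 18·60 + 19 → 18:19, 2025-03-26 - 1 day = 2025-03-25
→ 2025-03-25 18:19 HRN

2025-03-25 18:19 HRN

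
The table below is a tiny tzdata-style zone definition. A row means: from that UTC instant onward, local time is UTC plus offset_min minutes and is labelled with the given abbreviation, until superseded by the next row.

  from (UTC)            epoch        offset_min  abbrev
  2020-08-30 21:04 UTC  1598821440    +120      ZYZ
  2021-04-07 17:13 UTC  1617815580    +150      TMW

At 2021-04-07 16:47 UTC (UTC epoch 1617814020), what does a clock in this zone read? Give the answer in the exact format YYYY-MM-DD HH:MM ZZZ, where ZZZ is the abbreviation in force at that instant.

Query: 2021-04-07 16:47 UTC
Rule 1/2 (ZYZ, +02:00): 2020-08-30 21:04 UTC ≤ query < 2021-04-07 17:13 UTC
16·60 + 47 + 120 = 1127 min
1127 = 0·1440 + 1127; 1127 = 18·60 + 47 → 18:47, same day
→ 2021-04-07 18:47 ZYZ

2021-04-07 18:47 ZYZ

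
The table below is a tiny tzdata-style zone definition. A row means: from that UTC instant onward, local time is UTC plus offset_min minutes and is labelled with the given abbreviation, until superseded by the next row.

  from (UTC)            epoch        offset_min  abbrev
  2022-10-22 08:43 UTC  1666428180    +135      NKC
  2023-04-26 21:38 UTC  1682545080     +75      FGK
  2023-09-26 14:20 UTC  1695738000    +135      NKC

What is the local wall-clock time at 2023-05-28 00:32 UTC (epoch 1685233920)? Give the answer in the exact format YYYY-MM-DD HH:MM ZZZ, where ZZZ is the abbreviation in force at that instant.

2023-05-28 01:47 FGK

Query: 2023-05-28 00:32 UTC
Rule 2/3 (FGK, +01:15): 2023-04-26 21:38 UTC ≤ query < 2023-09-26 14:20 UTC
0·60 + 32 + 75 = 107 min
107 = 0·1440 + 107; 107 = 1·60 + 47 → 01:47, same day
→ 2023-05-28 01:47 FGK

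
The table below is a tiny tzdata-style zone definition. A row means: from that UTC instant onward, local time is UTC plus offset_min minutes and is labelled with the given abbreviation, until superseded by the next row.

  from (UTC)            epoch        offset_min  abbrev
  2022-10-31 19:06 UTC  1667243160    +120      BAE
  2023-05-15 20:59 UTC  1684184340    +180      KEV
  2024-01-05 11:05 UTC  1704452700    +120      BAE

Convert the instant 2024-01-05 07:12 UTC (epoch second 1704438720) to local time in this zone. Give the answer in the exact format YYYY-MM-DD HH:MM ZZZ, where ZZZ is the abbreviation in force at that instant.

2024-01-05 10:12 KEV

Query: 2024-01-05 07:12 UTC
Rule 2/3 (KEV, +03:00): 2023-05-15 20:59 UTC ≤ query < 2024-01-05 11:05 UTC
7·60 + 12 + 180 = 612 min
612 = 0·1440 + 612; 612 = 10·60 + 12 → 10:12, same day
→ 2024-01-05 10:12 KEV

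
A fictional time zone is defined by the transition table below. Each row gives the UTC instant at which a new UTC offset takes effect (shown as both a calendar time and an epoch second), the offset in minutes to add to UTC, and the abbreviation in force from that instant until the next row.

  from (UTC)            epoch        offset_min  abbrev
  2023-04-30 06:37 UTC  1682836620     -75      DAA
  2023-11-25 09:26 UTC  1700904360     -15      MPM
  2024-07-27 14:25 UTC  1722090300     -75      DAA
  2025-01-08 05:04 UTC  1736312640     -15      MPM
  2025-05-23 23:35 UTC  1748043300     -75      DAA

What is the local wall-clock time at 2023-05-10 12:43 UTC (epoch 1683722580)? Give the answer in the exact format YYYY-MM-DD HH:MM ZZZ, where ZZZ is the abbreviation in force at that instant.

2023-05-10 11:28 DAA

Query: 2023-05-10 12:43 UTC
Rule 1/5 (DAA, -01:15): 2023-04-30 06:37 UTC ≤ query < 2023-11-25 09:26 UTC
12·60 + 43 - 75 = 688 min
688 = 0·1440 + 688; 688 = 11·60 + 28 → 11:28, same day
→ 2023-05-10 11:28 DAA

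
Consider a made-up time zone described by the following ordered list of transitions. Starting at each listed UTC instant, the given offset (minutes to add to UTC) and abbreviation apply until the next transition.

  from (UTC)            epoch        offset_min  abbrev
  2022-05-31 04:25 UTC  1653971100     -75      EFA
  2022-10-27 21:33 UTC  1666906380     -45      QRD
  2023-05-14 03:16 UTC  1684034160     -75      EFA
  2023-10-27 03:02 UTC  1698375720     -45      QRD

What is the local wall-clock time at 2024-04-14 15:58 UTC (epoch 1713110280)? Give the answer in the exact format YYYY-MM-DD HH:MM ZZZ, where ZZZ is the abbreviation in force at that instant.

2024-04-14 15:13 QRD

Query: 2024-04-14 15:58 UTC
Rule 4/4 (QRD, -00:45): 2023-10-27 03:02 UTC ≤ query < +∞
15·60 + 58 - 45 = 913 min
913 = 0·1440 + 913; 913 = 15·60 + 13 → 15:13, same day
→ 2024-04-14 15:13 QRD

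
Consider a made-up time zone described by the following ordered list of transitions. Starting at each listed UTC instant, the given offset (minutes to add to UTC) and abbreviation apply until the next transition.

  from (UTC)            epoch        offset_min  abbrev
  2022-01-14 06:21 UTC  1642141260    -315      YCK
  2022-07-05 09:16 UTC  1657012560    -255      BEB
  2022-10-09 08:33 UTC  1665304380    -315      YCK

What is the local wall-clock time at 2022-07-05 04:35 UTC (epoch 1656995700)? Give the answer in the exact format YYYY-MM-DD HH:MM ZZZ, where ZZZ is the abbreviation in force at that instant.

Query: 2022-07-05 04:35 UTC
Rule 1/3 (YCK, -05:15): 2022-01-14 06:21 UTC ≤ query < 2022-07-05 09:16 UTC
4·60 + 35 - 315 = -40 min
-40 = -1·1440 + 1400; 1400 = 23·60 + 20 → 23:20, 2022-07-05 - 1 day = 2022-07-04
→ 2022-07-04 23:20 YCK

2022-07-04 23:20 YCK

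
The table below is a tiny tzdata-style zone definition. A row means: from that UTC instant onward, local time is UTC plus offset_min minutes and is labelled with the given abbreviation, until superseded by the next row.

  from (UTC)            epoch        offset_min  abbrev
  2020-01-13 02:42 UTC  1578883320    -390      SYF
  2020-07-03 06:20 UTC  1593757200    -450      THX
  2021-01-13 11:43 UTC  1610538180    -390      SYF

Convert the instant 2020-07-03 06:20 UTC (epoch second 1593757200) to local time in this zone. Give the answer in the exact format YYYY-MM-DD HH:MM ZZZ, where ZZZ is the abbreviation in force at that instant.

Query: 2020-07-03 06:20 UTC
Rule 2/3 (THX, -07:30): 2020-07-03 06:20 UTC ≤ query < 2021-01-13 11:43 UTC
6·60 + 20 - 450 = -70 min
-70 = -1·1440 + 1370; 1370 = 22·60 + 50 → 22:50, 2020-07-03 - 1 day = 2020-07-02
→ 2020-07-02 22:50 THX

2020-07-02 22:50 THX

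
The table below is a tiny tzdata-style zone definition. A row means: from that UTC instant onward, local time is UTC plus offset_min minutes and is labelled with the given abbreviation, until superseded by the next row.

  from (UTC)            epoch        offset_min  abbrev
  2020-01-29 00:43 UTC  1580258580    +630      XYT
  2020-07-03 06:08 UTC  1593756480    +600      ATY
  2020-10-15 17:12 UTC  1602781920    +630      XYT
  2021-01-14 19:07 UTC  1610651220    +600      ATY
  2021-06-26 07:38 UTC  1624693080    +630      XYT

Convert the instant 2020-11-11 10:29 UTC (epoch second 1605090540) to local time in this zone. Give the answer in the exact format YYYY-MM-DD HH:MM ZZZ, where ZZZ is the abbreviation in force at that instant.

Query: 2020-11-11 10:29 UTC
Rule 3/5 (XYT, +10:30): 2020-10-15 17:12 UTC ≤ query < 2021-01-14 19:07 UTC
10·60 + 29 + 630 = 1259 min
1259 = 0·1440 + 1259; 1259 = 20·60 + 59 → 20:59, same day
→ 2020-11-11 20:59 XYT

2020-11-11 20:59 XYT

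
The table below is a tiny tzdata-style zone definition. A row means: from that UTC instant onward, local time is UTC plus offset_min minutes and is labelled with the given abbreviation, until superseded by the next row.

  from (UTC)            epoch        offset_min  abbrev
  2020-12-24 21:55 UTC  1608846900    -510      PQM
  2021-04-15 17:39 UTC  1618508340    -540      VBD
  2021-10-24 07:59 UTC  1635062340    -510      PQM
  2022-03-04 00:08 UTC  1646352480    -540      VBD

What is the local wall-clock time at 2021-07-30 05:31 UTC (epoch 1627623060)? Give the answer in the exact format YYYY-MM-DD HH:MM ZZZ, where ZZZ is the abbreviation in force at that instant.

2021-07-29 20:31 VBD

Query: 2021-07-30 05:31 UTC
Rule 2/4 (VBD, -09:00): 2021-04-15 17:39 UTC ≤ query < 2021-10-24 07:59 UTC
5·60 + 31 - 540 = -209 min
-209 = -1·1440 + 1231; 1231 = 20·60 + 31 → 20:31, 2021-07-30 - 1 day = 2021-07-29
→ 2021-07-29 20:31 VBD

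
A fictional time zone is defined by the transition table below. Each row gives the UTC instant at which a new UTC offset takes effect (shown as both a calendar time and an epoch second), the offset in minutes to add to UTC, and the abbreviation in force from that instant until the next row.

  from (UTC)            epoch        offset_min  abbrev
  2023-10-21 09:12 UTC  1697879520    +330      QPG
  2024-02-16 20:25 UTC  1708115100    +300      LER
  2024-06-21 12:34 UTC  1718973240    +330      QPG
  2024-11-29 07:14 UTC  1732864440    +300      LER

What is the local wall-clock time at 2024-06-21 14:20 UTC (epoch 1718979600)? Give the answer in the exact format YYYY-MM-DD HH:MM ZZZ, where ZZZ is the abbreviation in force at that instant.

Query: 2024-06-21 14:20 UTC
Rule 3/4 (QPG, +05:30): 2024-06-21 12:34 UTC ≤ query < 2024-11-29 07:14 UTC
14·60 + 20 + 330 = 1190 min
1190 = 0·1440 + 1190; 1190 = 19·60 + 50 → 19:50, same day
→ 2024-06-21 19:50 QPG

2024-06-21 19:50 QPG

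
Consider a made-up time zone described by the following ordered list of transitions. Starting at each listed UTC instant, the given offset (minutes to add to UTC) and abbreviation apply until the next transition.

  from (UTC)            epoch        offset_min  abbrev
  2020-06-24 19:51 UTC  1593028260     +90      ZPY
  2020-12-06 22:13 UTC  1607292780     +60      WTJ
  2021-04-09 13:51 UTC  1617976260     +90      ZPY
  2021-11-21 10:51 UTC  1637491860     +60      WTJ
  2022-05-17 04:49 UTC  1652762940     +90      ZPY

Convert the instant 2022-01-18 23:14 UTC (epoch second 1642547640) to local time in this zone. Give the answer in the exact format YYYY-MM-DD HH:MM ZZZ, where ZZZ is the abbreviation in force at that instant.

Query: 2022-01-18 23:14 UTC
Rule 4/5 (WTJ, +01:00): 2021-11-21 10:51 UTC ≤ query < 2022-05-17 04:49 UTC
23·60 + 14 + 60 = 1454 min
1454 = 1·1440 + 14; 14 = 0·60 + 14 → 00:14, 2022-01-18 + 1 day = 2022-01-19
→ 2022-01-19 00:14 WTJ

2022-01-19 00:14 WTJ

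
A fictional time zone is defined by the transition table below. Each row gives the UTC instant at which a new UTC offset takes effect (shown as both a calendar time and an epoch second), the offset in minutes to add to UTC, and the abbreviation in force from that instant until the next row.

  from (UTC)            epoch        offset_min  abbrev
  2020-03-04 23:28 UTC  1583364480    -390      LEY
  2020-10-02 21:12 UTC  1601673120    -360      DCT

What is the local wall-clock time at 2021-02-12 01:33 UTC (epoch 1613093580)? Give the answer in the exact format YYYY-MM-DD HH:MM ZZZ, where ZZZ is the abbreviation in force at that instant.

Query: 2021-02-12 01:33 UTC
Rule 2/2 (DCT, -06:00): 2020-10-02 21:12 UTC ≤ query < +∞
1·60 + 33 - 360 = -267 min
-267 = -1·1440 + 1173; 1173 = 19·60 + 33 → 19:33, 2021-02-12 - 1 day = 2021-02-11
→ 2021-02-11 19:33 DCT

2021-02-11 19:33 DCT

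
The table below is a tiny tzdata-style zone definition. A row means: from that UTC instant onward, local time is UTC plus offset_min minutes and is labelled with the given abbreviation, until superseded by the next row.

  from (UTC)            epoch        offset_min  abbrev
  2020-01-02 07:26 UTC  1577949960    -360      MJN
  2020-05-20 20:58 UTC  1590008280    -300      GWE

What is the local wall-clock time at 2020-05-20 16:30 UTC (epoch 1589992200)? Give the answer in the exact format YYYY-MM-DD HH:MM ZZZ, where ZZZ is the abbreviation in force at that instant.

2020-05-20 10:30 MJN

Query: 2020-05-20 16:30 UTC
Rule 1/2 (MJN, -06:00): 2020-01-02 07:26 UTC ≤ query < 2020-05-20 20:58 UTC
16·60 + 30 - 360 = 630 min
630 = 0·1440 + 630; 630 = 10·60 + 30 → 10:30, same day
→ 2020-05-20 10:30 MJN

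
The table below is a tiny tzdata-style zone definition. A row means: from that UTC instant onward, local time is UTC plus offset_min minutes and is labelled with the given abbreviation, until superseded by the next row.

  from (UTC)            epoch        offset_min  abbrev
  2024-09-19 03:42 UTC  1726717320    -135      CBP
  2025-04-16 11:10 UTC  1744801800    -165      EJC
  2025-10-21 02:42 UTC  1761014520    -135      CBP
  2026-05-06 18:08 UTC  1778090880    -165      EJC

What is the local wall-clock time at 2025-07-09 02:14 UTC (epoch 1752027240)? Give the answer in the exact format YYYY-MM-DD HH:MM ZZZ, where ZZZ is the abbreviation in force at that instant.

2025-07-08 23:29 EJC

Query: 2025-07-09 02:14 UTC
Rule 2/4 (EJC, -02:45): 2025-04-16 11:10 UTC ≤ query < 2025-10-21 02:42 UTC
2·60 + 14 - 165 = -31 min
-31 = -1·1440 + 1409; 1409 = 23·60 + 29 → 23:29, 2025-07-09 - 1 day = 2025-07-08
→ 2025-07-08 23:29 EJC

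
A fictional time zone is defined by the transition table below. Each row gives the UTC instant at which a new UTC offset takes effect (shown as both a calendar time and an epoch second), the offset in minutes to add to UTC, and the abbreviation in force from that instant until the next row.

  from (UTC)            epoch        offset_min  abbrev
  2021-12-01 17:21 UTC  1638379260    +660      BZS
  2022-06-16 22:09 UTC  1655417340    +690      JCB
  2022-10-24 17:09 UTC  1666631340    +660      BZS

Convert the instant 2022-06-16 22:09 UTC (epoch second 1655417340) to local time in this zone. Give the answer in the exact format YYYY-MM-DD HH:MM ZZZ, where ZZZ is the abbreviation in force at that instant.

2022-06-17 09:39 JCB

Query: 2022-06-16 22:09 UTC
Rule 2/3 (JCB, +11:30): 2022-06-16 22:09 UTC ≤ query < 2022-10-24 17:09 UTC
22·60 + 9 + 690 = 2019 min
2019 = 1·1440 + 579; 579 = 9·60 + 39 → 09:39, 2022-06-16 + 1 day = 2022-06-17
→ 2022-06-17 09:39 JCB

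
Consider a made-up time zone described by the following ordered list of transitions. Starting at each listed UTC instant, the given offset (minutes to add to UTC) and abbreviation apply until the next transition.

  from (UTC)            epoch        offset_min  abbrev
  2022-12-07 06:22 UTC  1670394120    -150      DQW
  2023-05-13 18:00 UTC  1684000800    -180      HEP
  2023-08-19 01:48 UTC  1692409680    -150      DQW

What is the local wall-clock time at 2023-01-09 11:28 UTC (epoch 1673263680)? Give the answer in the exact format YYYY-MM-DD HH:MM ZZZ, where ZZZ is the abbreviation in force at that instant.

2023-01-09 08:58 DQW

Query: 2023-01-09 11:28 UTC
Rule 1/3 (DQW, -02:30): 2022-12-07 06:22 UTC ≤ query < 2023-05-13 18:00 UTC
11·60 + 28 - 150 = 538 min
538 = 0·1440 + 538; 538 = 8·60 + 58 → 08:58, same day
→ 2023-01-09 08:58 DQW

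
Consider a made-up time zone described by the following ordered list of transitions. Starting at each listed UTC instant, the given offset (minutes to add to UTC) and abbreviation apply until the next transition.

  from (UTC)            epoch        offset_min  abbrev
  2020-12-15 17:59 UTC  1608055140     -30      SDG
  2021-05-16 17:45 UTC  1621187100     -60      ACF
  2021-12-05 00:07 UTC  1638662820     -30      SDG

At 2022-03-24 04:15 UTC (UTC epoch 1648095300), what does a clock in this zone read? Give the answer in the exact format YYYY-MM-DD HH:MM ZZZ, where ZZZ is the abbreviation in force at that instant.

2022-03-24 03:45 SDG

Query: 2022-03-24 04:15 UTC
Rule 3/3 (SDG, -00:30): 2021-12-05 00:07 UTC ≤ query < +∞
4·60 + 15 - 30 = 225 min
225 = 0·1440 + 225; 225 = 3·60 + 45 → 03:45, same day
→ 2022-03-24 03:45 SDG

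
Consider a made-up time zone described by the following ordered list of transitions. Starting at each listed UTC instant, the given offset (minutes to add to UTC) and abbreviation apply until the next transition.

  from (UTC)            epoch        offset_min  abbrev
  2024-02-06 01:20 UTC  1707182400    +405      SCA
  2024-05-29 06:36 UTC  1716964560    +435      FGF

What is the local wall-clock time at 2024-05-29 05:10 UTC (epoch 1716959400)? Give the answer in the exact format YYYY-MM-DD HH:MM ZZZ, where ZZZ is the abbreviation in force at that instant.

Query: 2024-05-29 05:10 UTC
Rule 1/2 (SCA, +06:45): 2024-02-06 01:20 UTC ≤ query < 2024-05-29 06:36 UTC
5·60 + 10 + 405 = 715 min
715 = 0·1440 + 715; 715 = 11·60 + 55 → 11:55, same day
→ 2024-05-29 11:55 SCA

2024-05-29 11:55 SCA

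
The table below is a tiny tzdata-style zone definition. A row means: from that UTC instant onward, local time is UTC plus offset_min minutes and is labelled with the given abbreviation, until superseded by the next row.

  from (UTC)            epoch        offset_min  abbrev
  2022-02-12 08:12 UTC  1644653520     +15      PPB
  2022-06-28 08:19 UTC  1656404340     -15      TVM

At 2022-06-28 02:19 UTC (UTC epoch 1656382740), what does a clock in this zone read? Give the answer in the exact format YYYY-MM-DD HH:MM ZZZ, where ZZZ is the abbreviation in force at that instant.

2022-06-28 02:34 PPB

Query: 2022-06-28 02:19 UTC
Rule 1/2 (PPB, +00:15): 2022-02-12 08:12 UTC ≤ query < 2022-06-28 08:19 UTC
2·60 + 19 + 15 = 154 min
154 = 0·1440 + 154; 154 = 2·60 + 34 → 02:34, same day
→ 2022-06-28 02:34 PPB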